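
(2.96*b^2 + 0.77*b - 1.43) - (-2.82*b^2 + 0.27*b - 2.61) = 5.78*b^2 + 0.5*b + 1.18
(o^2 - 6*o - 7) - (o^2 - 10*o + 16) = 4*o - 23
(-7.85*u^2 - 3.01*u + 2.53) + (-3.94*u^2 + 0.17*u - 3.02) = -11.79*u^2 - 2.84*u - 0.49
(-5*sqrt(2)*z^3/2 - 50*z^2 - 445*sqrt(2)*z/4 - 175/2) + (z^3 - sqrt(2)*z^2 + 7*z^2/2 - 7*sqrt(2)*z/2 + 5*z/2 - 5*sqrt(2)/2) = -5*sqrt(2)*z^3/2 + z^3 - 93*z^2/2 - sqrt(2)*z^2 - 459*sqrt(2)*z/4 + 5*z/2 - 175/2 - 5*sqrt(2)/2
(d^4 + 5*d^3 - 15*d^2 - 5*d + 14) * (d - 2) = d^5 + 3*d^4 - 25*d^3 + 25*d^2 + 24*d - 28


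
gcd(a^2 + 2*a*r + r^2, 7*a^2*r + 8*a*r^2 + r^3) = a + r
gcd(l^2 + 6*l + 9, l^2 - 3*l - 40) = 1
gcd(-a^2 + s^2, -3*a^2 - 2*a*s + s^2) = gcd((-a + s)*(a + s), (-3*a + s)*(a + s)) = a + s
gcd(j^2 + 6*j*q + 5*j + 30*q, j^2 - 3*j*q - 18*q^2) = 1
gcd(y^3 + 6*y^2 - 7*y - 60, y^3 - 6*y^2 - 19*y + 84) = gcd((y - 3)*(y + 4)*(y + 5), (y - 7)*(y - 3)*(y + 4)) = y^2 + y - 12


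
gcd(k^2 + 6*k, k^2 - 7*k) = k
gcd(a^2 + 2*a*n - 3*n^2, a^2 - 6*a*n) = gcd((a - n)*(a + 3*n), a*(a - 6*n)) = 1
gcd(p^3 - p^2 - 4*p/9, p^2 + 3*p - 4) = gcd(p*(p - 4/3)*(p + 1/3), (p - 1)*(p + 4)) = 1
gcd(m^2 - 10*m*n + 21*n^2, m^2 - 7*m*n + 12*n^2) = m - 3*n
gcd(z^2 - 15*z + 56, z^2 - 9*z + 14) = z - 7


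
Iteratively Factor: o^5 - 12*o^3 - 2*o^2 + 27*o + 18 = (o + 3)*(o^4 - 3*o^3 - 3*o^2 + 7*o + 6) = (o - 3)*(o + 3)*(o^3 - 3*o - 2) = (o - 3)*(o - 2)*(o + 3)*(o^2 + 2*o + 1) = (o - 3)*(o - 2)*(o + 1)*(o + 3)*(o + 1)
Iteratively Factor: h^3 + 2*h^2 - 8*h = (h - 2)*(h^2 + 4*h) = h*(h - 2)*(h + 4)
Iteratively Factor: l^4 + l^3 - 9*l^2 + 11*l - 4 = (l - 1)*(l^3 + 2*l^2 - 7*l + 4) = (l - 1)^2*(l^2 + 3*l - 4) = (l - 1)^2*(l + 4)*(l - 1)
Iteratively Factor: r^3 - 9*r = (r + 3)*(r^2 - 3*r) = r*(r + 3)*(r - 3)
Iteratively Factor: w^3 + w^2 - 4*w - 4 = (w + 2)*(w^2 - w - 2) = (w - 2)*(w + 2)*(w + 1)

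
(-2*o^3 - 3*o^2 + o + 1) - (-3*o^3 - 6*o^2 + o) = o^3 + 3*o^2 + 1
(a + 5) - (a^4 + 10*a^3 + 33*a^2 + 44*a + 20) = -a^4 - 10*a^3 - 33*a^2 - 43*a - 15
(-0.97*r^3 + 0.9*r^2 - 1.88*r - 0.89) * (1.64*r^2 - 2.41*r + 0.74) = -1.5908*r^5 + 3.8137*r^4 - 5.97*r^3 + 3.7372*r^2 + 0.7537*r - 0.6586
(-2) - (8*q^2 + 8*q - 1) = -8*q^2 - 8*q - 1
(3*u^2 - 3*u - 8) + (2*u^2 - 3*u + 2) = 5*u^2 - 6*u - 6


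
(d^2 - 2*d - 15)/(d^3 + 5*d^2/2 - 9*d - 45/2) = 2*(d - 5)/(2*d^2 - d - 15)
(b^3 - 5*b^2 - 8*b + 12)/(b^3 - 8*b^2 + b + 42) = (b^2 - 7*b + 6)/(b^2 - 10*b + 21)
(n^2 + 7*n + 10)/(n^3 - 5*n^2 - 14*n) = (n + 5)/(n*(n - 7))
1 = 1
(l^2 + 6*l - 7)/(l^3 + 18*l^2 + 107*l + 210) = (l - 1)/(l^2 + 11*l + 30)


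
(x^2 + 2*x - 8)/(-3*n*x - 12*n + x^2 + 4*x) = (x - 2)/(-3*n + x)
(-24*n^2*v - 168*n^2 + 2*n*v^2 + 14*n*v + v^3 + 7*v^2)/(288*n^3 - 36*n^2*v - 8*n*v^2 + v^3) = (-4*n*v - 28*n + v^2 + 7*v)/(48*n^2 - 14*n*v + v^2)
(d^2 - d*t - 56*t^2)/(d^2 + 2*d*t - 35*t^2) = (-d + 8*t)/(-d + 5*t)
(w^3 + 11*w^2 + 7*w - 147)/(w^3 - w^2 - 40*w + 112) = (w^2 + 4*w - 21)/(w^2 - 8*w + 16)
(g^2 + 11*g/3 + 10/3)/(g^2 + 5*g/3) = (g + 2)/g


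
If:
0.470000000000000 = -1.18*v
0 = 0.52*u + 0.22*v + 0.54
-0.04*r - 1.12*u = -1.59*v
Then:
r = 8.53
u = -0.87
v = -0.40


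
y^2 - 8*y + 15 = (y - 5)*(y - 3)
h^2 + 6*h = h*(h + 6)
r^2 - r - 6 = (r - 3)*(r + 2)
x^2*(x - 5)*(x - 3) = x^4 - 8*x^3 + 15*x^2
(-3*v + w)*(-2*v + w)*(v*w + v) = 6*v^3*w + 6*v^3 - 5*v^2*w^2 - 5*v^2*w + v*w^3 + v*w^2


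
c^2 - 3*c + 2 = (c - 2)*(c - 1)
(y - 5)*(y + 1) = y^2 - 4*y - 5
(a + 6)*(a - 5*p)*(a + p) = a^3 - 4*a^2*p + 6*a^2 - 5*a*p^2 - 24*a*p - 30*p^2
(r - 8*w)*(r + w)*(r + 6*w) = r^3 - r^2*w - 50*r*w^2 - 48*w^3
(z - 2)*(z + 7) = z^2 + 5*z - 14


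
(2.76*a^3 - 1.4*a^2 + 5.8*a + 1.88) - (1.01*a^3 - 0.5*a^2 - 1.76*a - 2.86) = 1.75*a^3 - 0.9*a^2 + 7.56*a + 4.74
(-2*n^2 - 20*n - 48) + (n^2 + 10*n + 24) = -n^2 - 10*n - 24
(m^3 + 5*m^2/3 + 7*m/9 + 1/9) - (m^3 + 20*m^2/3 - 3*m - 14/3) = -5*m^2 + 34*m/9 + 43/9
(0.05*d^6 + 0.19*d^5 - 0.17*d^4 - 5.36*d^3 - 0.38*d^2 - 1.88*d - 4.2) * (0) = 0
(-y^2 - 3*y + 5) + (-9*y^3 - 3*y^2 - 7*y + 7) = -9*y^3 - 4*y^2 - 10*y + 12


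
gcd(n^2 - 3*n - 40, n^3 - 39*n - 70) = n + 5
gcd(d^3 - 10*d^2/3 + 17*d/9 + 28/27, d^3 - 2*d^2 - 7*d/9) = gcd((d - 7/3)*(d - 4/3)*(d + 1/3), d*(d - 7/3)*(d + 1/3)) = d^2 - 2*d - 7/9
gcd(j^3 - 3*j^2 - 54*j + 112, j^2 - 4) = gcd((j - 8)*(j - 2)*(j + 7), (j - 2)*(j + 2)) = j - 2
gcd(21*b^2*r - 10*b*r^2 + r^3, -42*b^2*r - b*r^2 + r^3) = -7*b*r + r^2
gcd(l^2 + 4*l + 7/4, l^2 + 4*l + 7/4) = l^2 + 4*l + 7/4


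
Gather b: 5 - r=5 - r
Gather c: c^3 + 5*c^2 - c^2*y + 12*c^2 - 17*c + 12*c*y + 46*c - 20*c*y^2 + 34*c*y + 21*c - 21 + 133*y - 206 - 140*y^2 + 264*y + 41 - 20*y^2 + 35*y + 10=c^3 + c^2*(17 - y) + c*(-20*y^2 + 46*y + 50) - 160*y^2 + 432*y - 176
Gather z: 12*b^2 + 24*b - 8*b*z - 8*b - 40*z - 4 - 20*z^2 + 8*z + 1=12*b^2 + 16*b - 20*z^2 + z*(-8*b - 32) - 3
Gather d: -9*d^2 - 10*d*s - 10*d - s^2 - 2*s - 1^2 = -9*d^2 + d*(-10*s - 10) - s^2 - 2*s - 1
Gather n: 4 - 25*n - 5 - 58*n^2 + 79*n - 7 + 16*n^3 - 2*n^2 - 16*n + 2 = 16*n^3 - 60*n^2 + 38*n - 6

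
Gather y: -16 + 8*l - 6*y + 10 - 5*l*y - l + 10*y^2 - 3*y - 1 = 7*l + 10*y^2 + y*(-5*l - 9) - 7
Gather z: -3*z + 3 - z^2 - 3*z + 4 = -z^2 - 6*z + 7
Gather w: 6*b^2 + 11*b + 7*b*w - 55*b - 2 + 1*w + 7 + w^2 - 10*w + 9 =6*b^2 - 44*b + w^2 + w*(7*b - 9) + 14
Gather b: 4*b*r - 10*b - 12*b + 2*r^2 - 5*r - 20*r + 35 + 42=b*(4*r - 22) + 2*r^2 - 25*r + 77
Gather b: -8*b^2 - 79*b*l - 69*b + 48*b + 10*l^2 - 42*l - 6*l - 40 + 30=-8*b^2 + b*(-79*l - 21) + 10*l^2 - 48*l - 10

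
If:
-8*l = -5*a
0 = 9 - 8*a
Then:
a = 9/8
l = 45/64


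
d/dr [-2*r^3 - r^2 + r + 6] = -6*r^2 - 2*r + 1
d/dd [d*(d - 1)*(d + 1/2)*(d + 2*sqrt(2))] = 4*d^3 - 3*d^2/2 + 6*sqrt(2)*d^2 - 2*sqrt(2)*d - d - sqrt(2)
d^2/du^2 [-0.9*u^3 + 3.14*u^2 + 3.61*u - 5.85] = 6.28 - 5.4*u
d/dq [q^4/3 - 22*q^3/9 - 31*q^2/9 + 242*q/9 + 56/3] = 4*q^3/3 - 22*q^2/3 - 62*q/9 + 242/9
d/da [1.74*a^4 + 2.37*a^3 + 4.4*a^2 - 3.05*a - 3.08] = 6.96*a^3 + 7.11*a^2 + 8.8*a - 3.05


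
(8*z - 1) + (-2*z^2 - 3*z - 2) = -2*z^2 + 5*z - 3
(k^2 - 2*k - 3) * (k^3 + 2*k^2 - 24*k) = k^5 - 31*k^3 + 42*k^2 + 72*k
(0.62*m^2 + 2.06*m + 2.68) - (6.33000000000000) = 0.62*m^2 + 2.06*m - 3.65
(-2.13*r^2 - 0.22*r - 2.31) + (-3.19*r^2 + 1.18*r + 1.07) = -5.32*r^2 + 0.96*r - 1.24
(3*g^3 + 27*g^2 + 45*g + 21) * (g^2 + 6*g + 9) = 3*g^5 + 45*g^4 + 234*g^3 + 534*g^2 + 531*g + 189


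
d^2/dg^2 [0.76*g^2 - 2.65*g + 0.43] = 1.52000000000000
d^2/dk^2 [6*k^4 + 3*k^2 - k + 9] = 72*k^2 + 6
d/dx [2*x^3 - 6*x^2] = 6*x*(x - 2)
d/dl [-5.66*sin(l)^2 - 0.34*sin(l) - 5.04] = -(11.32*sin(l) + 0.34)*cos(l)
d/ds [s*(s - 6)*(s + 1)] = 3*s^2 - 10*s - 6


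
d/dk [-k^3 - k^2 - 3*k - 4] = -3*k^2 - 2*k - 3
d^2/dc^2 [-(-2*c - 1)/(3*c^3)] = 4*(c + 1)/c^5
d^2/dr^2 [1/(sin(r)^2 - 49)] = 2*(-2*sin(r)^4 - 95*sin(r)^2 + 49)/(sin(r)^2 - 49)^3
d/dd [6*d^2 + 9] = 12*d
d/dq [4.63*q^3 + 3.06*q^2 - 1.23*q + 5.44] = 13.89*q^2 + 6.12*q - 1.23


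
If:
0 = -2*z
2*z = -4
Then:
No Solution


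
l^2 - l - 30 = (l - 6)*(l + 5)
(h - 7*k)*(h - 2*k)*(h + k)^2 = h^4 - 7*h^3*k - 3*h^2*k^2 + 19*h*k^3 + 14*k^4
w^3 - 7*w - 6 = (w - 3)*(w + 1)*(w + 2)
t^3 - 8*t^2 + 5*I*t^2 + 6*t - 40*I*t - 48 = (t - 8)*(t - I)*(t + 6*I)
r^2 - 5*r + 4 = (r - 4)*(r - 1)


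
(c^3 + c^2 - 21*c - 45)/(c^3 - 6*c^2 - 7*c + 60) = (c + 3)/(c - 4)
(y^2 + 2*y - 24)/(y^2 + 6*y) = (y - 4)/y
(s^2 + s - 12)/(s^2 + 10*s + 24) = (s - 3)/(s + 6)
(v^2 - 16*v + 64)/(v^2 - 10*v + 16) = (v - 8)/(v - 2)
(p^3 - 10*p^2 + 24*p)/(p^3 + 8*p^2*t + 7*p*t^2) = (p^2 - 10*p + 24)/(p^2 + 8*p*t + 7*t^2)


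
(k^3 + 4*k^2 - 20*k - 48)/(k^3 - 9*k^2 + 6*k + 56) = (k + 6)/(k - 7)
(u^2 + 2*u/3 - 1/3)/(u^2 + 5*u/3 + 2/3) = (3*u - 1)/(3*u + 2)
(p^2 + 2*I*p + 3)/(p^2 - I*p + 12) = (p - I)/(p - 4*I)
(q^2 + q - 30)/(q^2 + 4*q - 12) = (q - 5)/(q - 2)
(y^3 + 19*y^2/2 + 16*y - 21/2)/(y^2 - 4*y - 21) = (2*y^2 + 13*y - 7)/(2*(y - 7))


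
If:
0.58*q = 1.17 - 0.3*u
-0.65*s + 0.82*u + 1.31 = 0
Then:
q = 2.01724137931034 - 0.517241379310345*u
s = 1.26153846153846*u + 2.01538461538462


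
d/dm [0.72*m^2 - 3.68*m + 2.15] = 1.44*m - 3.68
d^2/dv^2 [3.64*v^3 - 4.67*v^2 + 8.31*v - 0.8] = 21.84*v - 9.34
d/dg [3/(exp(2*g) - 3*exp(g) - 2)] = (9 - 6*exp(g))*exp(g)/(-exp(2*g) + 3*exp(g) + 2)^2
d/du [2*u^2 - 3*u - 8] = 4*u - 3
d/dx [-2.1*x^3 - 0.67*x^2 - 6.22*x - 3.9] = -6.3*x^2 - 1.34*x - 6.22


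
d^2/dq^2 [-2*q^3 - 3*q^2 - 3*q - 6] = -12*q - 6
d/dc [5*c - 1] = 5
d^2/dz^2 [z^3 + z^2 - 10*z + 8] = 6*z + 2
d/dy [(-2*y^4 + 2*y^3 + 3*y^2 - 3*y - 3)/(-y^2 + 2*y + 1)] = (4*y^5 - 14*y^4 + 9*y^2 + 3)/(y^4 - 4*y^3 + 2*y^2 + 4*y + 1)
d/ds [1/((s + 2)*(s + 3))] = (-2*s - 5)/(s^4 + 10*s^3 + 37*s^2 + 60*s + 36)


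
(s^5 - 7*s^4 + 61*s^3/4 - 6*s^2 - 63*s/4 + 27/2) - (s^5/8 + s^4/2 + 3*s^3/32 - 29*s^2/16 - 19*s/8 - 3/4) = 7*s^5/8 - 15*s^4/2 + 485*s^3/32 - 67*s^2/16 - 107*s/8 + 57/4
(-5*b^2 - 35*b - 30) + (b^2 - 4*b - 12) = -4*b^2 - 39*b - 42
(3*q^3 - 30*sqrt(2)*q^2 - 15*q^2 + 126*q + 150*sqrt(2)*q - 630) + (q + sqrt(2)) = 3*q^3 - 30*sqrt(2)*q^2 - 15*q^2 + 127*q + 150*sqrt(2)*q - 630 + sqrt(2)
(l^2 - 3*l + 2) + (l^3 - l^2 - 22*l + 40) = l^3 - 25*l + 42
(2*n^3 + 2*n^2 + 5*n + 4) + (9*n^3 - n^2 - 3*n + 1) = 11*n^3 + n^2 + 2*n + 5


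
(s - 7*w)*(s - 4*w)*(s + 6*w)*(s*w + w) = s^4*w - 5*s^3*w^2 + s^3*w - 38*s^2*w^3 - 5*s^2*w^2 + 168*s*w^4 - 38*s*w^3 + 168*w^4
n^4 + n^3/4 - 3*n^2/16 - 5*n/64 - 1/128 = (n - 1/2)*(n + 1/4)^3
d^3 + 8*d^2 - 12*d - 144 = (d - 4)*(d + 6)^2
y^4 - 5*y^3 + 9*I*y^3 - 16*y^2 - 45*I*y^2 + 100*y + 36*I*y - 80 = (y - 4)*(y - 1)*(y + 4*I)*(y + 5*I)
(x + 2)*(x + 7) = x^2 + 9*x + 14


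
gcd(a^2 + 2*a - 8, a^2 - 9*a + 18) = 1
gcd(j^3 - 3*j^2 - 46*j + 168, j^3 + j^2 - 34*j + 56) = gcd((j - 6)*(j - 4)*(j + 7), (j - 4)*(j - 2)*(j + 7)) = j^2 + 3*j - 28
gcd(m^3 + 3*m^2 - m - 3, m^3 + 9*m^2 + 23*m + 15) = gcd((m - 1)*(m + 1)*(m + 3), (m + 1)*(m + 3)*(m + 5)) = m^2 + 4*m + 3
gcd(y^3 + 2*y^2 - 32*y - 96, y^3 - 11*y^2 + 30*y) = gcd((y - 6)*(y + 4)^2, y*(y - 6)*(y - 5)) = y - 6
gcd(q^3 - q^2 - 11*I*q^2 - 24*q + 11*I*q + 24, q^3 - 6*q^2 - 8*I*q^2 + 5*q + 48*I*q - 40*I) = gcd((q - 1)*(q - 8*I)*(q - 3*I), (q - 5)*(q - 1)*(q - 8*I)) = q^2 + q*(-1 - 8*I) + 8*I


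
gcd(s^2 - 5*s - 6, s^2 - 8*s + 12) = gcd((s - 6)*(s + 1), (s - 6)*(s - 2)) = s - 6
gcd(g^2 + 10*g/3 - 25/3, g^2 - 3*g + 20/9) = g - 5/3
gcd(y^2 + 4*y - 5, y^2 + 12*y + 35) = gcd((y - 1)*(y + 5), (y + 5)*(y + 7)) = y + 5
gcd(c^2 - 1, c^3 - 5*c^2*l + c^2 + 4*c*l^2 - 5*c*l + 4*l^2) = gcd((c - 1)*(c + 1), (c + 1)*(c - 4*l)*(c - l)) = c + 1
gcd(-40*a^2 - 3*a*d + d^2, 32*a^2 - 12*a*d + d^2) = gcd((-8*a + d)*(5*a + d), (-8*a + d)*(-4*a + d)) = 8*a - d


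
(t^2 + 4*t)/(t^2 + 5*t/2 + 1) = 2*t*(t + 4)/(2*t^2 + 5*t + 2)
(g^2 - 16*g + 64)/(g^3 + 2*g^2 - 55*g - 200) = (g - 8)/(g^2 + 10*g + 25)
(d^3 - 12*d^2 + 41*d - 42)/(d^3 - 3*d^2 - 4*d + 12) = (d - 7)/(d + 2)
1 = 1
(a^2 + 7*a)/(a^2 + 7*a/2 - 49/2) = 2*a/(2*a - 7)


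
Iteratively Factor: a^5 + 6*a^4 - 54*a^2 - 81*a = (a + 3)*(a^4 + 3*a^3 - 9*a^2 - 27*a) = (a - 3)*(a + 3)*(a^3 + 6*a^2 + 9*a) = (a - 3)*(a + 3)^2*(a^2 + 3*a) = (a - 3)*(a + 3)^3*(a)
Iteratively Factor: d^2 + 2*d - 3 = (d - 1)*(d + 3)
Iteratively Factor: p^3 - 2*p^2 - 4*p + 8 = (p + 2)*(p^2 - 4*p + 4) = (p - 2)*(p + 2)*(p - 2)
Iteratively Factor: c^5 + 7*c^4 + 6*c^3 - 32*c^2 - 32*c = (c + 1)*(c^4 + 6*c^3 - 32*c) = (c + 1)*(c + 4)*(c^3 + 2*c^2 - 8*c) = (c + 1)*(c + 4)^2*(c^2 - 2*c) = (c - 2)*(c + 1)*(c + 4)^2*(c)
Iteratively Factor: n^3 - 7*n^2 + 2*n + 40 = (n - 5)*(n^2 - 2*n - 8) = (n - 5)*(n + 2)*(n - 4)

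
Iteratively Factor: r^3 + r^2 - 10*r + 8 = (r + 4)*(r^2 - 3*r + 2) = (r - 1)*(r + 4)*(r - 2)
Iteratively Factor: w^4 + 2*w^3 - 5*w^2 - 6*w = (w + 1)*(w^3 + w^2 - 6*w) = (w + 1)*(w + 3)*(w^2 - 2*w) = (w - 2)*(w + 1)*(w + 3)*(w)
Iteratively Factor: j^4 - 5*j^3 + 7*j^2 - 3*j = (j)*(j^3 - 5*j^2 + 7*j - 3) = j*(j - 1)*(j^2 - 4*j + 3) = j*(j - 1)^2*(j - 3)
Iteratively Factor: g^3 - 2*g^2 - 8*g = (g + 2)*(g^2 - 4*g) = g*(g + 2)*(g - 4)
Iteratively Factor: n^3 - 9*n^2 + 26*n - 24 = (n - 2)*(n^2 - 7*n + 12) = (n - 3)*(n - 2)*(n - 4)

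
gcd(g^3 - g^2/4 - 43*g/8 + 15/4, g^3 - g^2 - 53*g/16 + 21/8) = g^2 - 11*g/4 + 3/2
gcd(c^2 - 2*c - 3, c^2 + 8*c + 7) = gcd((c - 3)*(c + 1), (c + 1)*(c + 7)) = c + 1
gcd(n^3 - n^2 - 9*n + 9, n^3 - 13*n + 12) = n^2 - 4*n + 3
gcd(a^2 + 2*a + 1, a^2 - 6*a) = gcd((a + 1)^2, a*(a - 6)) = 1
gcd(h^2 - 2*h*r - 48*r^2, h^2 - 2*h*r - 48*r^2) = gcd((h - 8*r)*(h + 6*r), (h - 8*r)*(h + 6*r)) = -h^2 + 2*h*r + 48*r^2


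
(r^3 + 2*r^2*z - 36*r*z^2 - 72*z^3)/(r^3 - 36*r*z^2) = (r + 2*z)/r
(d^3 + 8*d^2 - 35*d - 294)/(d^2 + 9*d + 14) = (d^2 + d - 42)/(d + 2)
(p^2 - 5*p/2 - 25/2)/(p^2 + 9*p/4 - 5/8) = 4*(p - 5)/(4*p - 1)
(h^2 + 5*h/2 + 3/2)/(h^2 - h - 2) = (h + 3/2)/(h - 2)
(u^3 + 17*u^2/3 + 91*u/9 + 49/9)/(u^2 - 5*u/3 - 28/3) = (3*u^2 + 10*u + 7)/(3*(u - 4))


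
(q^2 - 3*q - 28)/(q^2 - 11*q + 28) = (q + 4)/(q - 4)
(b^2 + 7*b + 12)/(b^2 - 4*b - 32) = (b + 3)/(b - 8)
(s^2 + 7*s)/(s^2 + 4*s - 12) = s*(s + 7)/(s^2 + 4*s - 12)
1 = 1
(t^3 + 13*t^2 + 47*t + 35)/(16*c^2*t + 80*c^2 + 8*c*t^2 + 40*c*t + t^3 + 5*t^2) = (t^2 + 8*t + 7)/(16*c^2 + 8*c*t + t^2)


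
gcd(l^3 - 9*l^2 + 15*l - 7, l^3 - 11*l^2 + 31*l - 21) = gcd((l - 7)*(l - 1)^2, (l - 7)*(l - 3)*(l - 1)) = l^2 - 8*l + 7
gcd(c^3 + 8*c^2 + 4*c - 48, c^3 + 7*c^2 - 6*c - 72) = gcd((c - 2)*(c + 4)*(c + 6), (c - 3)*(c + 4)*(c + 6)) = c^2 + 10*c + 24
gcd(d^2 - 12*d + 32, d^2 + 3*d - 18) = 1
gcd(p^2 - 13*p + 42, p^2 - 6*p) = p - 6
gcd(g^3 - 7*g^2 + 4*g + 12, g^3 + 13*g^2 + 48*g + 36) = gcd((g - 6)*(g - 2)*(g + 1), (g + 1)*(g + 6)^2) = g + 1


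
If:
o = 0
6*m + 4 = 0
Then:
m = -2/3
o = 0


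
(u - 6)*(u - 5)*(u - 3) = u^3 - 14*u^2 + 63*u - 90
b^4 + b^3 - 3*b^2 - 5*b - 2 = (b - 2)*(b + 1)^3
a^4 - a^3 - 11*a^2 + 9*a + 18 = (a - 3)*(a - 2)*(a + 1)*(a + 3)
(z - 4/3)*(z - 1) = z^2 - 7*z/3 + 4/3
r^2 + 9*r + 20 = (r + 4)*(r + 5)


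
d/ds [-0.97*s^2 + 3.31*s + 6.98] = 3.31 - 1.94*s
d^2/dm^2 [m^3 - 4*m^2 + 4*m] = 6*m - 8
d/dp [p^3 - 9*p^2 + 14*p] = 3*p^2 - 18*p + 14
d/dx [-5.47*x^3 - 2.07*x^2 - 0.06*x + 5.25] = -16.41*x^2 - 4.14*x - 0.06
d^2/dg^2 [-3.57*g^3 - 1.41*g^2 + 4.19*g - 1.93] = -21.42*g - 2.82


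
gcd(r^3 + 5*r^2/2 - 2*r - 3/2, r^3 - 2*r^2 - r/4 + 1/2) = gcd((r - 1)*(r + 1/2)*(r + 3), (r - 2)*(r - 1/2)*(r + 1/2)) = r + 1/2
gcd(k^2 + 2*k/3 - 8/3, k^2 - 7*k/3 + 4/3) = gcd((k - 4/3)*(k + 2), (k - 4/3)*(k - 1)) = k - 4/3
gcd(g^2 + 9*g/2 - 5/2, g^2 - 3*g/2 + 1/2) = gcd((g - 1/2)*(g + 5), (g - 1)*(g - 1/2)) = g - 1/2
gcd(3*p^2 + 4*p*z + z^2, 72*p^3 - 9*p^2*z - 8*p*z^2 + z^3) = 3*p + z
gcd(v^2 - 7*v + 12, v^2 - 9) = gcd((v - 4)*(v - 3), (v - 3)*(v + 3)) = v - 3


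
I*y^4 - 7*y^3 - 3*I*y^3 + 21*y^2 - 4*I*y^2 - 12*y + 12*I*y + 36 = (y - 3)*(y + 2*I)*(y + 6*I)*(I*y + 1)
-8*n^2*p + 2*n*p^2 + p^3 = p*(-2*n + p)*(4*n + p)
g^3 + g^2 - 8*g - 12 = (g - 3)*(g + 2)^2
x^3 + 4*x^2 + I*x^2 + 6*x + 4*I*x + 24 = (x + 4)*(x - 2*I)*(x + 3*I)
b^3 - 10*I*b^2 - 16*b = b*(b - 8*I)*(b - 2*I)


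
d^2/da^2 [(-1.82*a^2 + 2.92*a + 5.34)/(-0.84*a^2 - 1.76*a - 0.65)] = (-9.50208*a^3 - 28.569744*a^2 - 37.802016*a - 19.032228)/(0.592704*a^6 + 3.725568*a^5 + 9.181872*a^4 + 11.217536*a^3 + 7.10502*a^2 + 2.2308*a + 0.274625)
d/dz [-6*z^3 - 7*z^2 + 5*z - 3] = -18*z^2 - 14*z + 5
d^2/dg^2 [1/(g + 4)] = 2/(g + 4)^3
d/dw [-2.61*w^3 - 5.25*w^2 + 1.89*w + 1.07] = -7.83*w^2 - 10.5*w + 1.89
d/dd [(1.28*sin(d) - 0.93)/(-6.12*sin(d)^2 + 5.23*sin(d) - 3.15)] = (7.8336*sin(d)^2 - 11.3832*sin(d) + 0.831900000000001)*cos(d)/(37.4544*sin(d)^4 - 64.0152*sin(d)^3 + 65.9089*sin(d)^2 - 32.949*sin(d) + 9.9225)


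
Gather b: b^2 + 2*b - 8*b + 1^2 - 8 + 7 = b^2 - 6*b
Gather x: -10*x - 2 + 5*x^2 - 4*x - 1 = 5*x^2 - 14*x - 3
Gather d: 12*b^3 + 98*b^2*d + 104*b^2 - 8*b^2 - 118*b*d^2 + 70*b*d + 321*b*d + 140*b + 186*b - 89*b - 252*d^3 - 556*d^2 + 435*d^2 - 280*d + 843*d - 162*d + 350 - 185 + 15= 12*b^3 + 96*b^2 + 237*b - 252*d^3 + d^2*(-118*b - 121) + d*(98*b^2 + 391*b + 401) + 180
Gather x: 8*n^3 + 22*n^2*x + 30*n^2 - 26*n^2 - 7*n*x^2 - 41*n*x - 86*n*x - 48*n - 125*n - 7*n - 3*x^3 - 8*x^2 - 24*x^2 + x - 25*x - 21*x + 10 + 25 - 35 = 8*n^3 + 4*n^2 - 180*n - 3*x^3 + x^2*(-7*n - 32) + x*(22*n^2 - 127*n - 45)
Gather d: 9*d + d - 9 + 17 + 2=10*d + 10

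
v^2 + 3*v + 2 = (v + 1)*(v + 2)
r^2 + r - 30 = (r - 5)*(r + 6)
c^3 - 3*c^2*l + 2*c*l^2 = c*(c - 2*l)*(c - l)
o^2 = o^2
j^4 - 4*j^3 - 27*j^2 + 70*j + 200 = (j - 5)^2*(j + 2)*(j + 4)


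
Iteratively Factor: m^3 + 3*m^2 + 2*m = (m + 2)*(m^2 + m) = (m + 1)*(m + 2)*(m)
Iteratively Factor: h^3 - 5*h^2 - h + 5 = (h - 1)*(h^2 - 4*h - 5) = (h - 1)*(h + 1)*(h - 5)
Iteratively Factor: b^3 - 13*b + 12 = (b + 4)*(b^2 - 4*b + 3) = (b - 1)*(b + 4)*(b - 3)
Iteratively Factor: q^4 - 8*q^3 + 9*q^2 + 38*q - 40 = (q + 2)*(q^3 - 10*q^2 + 29*q - 20) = (q - 5)*(q + 2)*(q^2 - 5*q + 4) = (q - 5)*(q - 4)*(q + 2)*(q - 1)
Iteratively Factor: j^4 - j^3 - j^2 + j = (j)*(j^3 - j^2 - j + 1) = j*(j + 1)*(j^2 - 2*j + 1) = j*(j - 1)*(j + 1)*(j - 1)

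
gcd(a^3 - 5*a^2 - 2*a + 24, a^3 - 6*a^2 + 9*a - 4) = a - 4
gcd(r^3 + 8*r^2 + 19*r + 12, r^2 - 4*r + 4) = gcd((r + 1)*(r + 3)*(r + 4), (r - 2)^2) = 1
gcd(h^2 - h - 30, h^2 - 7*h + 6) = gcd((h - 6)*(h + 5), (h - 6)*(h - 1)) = h - 6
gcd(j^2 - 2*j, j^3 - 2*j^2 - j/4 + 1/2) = j - 2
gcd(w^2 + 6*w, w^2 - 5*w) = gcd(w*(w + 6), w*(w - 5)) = w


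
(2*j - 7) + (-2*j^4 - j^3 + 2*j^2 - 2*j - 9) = -2*j^4 - j^3 + 2*j^2 - 16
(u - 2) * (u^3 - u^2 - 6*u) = u^4 - 3*u^3 - 4*u^2 + 12*u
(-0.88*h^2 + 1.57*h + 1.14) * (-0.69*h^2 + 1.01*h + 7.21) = 0.6072*h^4 - 1.9721*h^3 - 5.5457*h^2 + 12.4711*h + 8.2194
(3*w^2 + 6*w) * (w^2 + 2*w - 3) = 3*w^4 + 12*w^3 + 3*w^2 - 18*w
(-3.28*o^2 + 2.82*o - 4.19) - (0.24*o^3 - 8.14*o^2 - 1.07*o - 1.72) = -0.24*o^3 + 4.86*o^2 + 3.89*o - 2.47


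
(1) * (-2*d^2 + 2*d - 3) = -2*d^2 + 2*d - 3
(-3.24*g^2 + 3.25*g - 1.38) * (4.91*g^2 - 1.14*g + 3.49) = -15.9084*g^4 + 19.6511*g^3 - 21.7884*g^2 + 12.9157*g - 4.8162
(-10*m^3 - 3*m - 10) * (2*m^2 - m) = -20*m^5 + 10*m^4 - 6*m^3 - 17*m^2 + 10*m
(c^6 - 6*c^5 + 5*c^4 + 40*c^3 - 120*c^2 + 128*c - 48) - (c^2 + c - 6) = c^6 - 6*c^5 + 5*c^4 + 40*c^3 - 121*c^2 + 127*c - 42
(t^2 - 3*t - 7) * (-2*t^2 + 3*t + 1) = -2*t^4 + 9*t^3 + 6*t^2 - 24*t - 7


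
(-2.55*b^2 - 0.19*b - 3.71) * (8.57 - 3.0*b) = 7.65*b^3 - 21.2835*b^2 + 9.5017*b - 31.7947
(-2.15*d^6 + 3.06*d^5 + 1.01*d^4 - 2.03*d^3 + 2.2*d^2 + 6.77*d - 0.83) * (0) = 0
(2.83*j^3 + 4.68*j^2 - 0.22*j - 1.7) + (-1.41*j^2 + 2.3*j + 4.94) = 2.83*j^3 + 3.27*j^2 + 2.08*j + 3.24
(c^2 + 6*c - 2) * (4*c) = 4*c^3 + 24*c^2 - 8*c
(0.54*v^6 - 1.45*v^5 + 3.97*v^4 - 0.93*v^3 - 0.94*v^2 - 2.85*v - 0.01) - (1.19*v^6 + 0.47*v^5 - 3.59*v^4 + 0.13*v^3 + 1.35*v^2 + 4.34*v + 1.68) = -0.65*v^6 - 1.92*v^5 + 7.56*v^4 - 1.06*v^3 - 2.29*v^2 - 7.19*v - 1.69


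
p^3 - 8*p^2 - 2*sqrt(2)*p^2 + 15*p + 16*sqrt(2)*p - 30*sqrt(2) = (p - 5)*(p - 3)*(p - 2*sqrt(2))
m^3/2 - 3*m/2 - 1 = (m/2 + 1/2)*(m - 2)*(m + 1)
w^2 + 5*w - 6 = (w - 1)*(w + 6)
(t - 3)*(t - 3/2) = t^2 - 9*t/2 + 9/2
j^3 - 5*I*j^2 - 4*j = j*(j - 4*I)*(j - I)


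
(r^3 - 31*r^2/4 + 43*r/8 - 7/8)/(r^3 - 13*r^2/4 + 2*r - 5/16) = 2*(r - 7)/(2*r - 5)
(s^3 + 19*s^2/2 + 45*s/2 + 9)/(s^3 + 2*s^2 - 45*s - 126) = (s + 1/2)/(s - 7)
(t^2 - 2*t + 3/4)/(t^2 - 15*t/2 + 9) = (t - 1/2)/(t - 6)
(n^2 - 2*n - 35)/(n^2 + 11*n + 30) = (n - 7)/(n + 6)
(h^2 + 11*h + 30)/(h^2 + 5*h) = (h + 6)/h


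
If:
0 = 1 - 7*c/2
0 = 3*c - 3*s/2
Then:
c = 2/7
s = 4/7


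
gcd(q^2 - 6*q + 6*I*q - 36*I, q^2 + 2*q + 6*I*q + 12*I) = q + 6*I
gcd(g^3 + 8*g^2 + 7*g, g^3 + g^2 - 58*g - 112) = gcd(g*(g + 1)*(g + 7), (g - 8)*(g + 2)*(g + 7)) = g + 7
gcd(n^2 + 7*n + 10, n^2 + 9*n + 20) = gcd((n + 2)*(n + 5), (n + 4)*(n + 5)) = n + 5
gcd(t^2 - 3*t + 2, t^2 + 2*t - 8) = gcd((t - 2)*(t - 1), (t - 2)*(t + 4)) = t - 2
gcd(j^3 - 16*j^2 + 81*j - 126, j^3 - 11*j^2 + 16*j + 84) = j^2 - 13*j + 42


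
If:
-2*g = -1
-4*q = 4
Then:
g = 1/2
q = -1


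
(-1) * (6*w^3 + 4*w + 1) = -6*w^3 - 4*w - 1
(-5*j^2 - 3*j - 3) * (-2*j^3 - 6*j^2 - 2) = 10*j^5 + 36*j^4 + 24*j^3 + 28*j^2 + 6*j + 6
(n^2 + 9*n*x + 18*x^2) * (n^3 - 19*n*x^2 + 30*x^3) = n^5 + 9*n^4*x - n^3*x^2 - 141*n^2*x^3 - 72*n*x^4 + 540*x^5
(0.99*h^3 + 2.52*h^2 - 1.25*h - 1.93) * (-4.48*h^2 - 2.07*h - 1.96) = -4.4352*h^5 - 13.3389*h^4 - 1.5568*h^3 + 6.2947*h^2 + 6.4451*h + 3.7828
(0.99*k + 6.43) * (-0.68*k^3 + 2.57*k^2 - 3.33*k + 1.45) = -0.6732*k^4 - 1.8281*k^3 + 13.2284*k^2 - 19.9764*k + 9.3235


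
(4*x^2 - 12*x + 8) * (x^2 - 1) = 4*x^4 - 12*x^3 + 4*x^2 + 12*x - 8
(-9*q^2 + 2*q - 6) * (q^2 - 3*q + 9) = -9*q^4 + 29*q^3 - 93*q^2 + 36*q - 54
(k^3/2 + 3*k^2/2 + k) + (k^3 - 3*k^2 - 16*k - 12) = 3*k^3/2 - 3*k^2/2 - 15*k - 12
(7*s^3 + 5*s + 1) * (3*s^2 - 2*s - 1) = 21*s^5 - 14*s^4 + 8*s^3 - 7*s^2 - 7*s - 1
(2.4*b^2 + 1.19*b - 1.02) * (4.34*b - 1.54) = 10.416*b^3 + 1.4686*b^2 - 6.2594*b + 1.5708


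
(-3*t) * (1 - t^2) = 3*t^3 - 3*t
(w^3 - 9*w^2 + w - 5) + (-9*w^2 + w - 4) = w^3 - 18*w^2 + 2*w - 9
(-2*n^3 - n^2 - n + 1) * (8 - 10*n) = 20*n^4 - 6*n^3 + 2*n^2 - 18*n + 8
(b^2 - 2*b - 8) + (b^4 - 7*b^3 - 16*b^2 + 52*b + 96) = b^4 - 7*b^3 - 15*b^2 + 50*b + 88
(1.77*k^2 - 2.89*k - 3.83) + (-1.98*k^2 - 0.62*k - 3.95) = -0.21*k^2 - 3.51*k - 7.78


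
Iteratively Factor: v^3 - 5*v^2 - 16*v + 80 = (v - 4)*(v^2 - v - 20) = (v - 5)*(v - 4)*(v + 4)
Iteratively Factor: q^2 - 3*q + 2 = (q - 1)*(q - 2)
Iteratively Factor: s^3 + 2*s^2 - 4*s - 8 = (s + 2)*(s^2 - 4) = (s + 2)^2*(s - 2)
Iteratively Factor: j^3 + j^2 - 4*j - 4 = (j + 2)*(j^2 - j - 2) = (j - 2)*(j + 2)*(j + 1)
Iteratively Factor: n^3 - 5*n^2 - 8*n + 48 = (n + 3)*(n^2 - 8*n + 16) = (n - 4)*(n + 3)*(n - 4)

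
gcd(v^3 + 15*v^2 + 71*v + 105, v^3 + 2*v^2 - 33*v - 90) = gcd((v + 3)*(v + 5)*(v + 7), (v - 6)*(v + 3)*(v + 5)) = v^2 + 8*v + 15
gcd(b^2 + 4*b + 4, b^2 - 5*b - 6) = 1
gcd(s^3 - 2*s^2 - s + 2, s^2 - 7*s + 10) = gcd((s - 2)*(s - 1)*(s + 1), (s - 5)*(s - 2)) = s - 2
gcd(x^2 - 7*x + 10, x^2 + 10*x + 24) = 1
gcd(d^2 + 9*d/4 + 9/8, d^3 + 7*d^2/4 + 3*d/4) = d + 3/4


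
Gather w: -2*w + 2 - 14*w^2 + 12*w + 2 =-14*w^2 + 10*w + 4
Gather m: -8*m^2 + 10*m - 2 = -8*m^2 + 10*m - 2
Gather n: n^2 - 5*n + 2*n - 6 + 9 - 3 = n^2 - 3*n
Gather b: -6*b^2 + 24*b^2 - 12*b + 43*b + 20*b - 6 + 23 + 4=18*b^2 + 51*b + 21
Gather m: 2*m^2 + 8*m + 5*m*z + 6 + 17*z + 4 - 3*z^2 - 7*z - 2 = 2*m^2 + m*(5*z + 8) - 3*z^2 + 10*z + 8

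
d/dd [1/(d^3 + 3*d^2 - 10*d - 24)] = (-3*d^2 - 6*d + 10)/(d^3 + 3*d^2 - 10*d - 24)^2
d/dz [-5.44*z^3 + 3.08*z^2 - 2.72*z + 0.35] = -16.32*z^2 + 6.16*z - 2.72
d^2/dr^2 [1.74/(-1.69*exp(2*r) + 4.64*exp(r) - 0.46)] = (-1.74*(3.38*exp(r) - 4.64)*(6.76*exp(r) - 9.28)*exp(r) + (11.7624*exp(r) - 8.0736)*(1.69*exp(2*r) - 4.64*exp(r) + 0.46))*exp(r)/(1.69*exp(2*r) - 4.64*exp(r) + 0.46)^3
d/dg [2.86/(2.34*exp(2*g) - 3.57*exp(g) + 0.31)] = (10.2102 - 13.3848*exp(g))*exp(g)/(2.34*exp(2*g) - 3.57*exp(g) + 0.31)^2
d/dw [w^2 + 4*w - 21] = 2*w + 4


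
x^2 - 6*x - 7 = (x - 7)*(x + 1)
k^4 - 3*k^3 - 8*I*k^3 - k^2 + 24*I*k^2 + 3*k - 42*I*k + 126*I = (k - 3)*(k - 7*I)*(k - 3*I)*(k + 2*I)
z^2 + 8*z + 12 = (z + 2)*(z + 6)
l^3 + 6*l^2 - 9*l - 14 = (l - 2)*(l + 1)*(l + 7)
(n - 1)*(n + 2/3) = n^2 - n/3 - 2/3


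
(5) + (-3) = 2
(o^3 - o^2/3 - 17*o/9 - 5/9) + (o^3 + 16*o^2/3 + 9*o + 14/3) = 2*o^3 + 5*o^2 + 64*o/9 + 37/9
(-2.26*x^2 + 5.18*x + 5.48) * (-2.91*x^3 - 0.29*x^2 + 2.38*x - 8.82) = 6.5766*x^5 - 14.4184*x^4 - 22.8278*x^3 + 30.6724*x^2 - 32.6452*x - 48.3336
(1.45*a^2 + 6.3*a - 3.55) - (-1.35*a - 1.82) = 1.45*a^2 + 7.65*a - 1.73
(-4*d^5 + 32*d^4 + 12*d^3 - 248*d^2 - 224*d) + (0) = -4*d^5 + 32*d^4 + 12*d^3 - 248*d^2 - 224*d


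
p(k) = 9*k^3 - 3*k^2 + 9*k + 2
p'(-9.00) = 2250.00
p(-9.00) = -6883.00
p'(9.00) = 2142.00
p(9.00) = 6401.00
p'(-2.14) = 145.49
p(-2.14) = -119.20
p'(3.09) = 248.26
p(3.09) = 266.70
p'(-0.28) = 12.80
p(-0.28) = -0.95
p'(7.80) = 1604.88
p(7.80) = 4160.65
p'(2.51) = 164.04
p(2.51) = 148.01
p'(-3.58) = 376.52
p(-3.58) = -481.61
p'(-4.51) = 585.24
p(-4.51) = -925.21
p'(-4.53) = 590.24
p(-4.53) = -936.97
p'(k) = 27*k^2 - 6*k + 9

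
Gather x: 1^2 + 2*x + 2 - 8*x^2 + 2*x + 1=-8*x^2 + 4*x + 4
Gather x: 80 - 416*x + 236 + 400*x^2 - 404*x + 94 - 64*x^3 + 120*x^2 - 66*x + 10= -64*x^3 + 520*x^2 - 886*x + 420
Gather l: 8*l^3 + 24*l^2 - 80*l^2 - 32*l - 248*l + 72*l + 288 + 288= 8*l^3 - 56*l^2 - 208*l + 576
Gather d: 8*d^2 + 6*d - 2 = 8*d^2 + 6*d - 2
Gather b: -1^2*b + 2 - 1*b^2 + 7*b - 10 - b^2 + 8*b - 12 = -2*b^2 + 14*b - 20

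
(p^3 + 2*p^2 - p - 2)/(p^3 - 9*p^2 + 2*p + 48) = (p^2 - 1)/(p^2 - 11*p + 24)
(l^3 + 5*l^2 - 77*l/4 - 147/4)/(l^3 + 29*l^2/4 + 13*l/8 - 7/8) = 2*(4*l^2 - 8*l - 21)/(8*l^2 + 2*l - 1)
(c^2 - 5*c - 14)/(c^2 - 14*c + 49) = (c + 2)/(c - 7)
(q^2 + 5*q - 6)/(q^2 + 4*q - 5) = (q + 6)/(q + 5)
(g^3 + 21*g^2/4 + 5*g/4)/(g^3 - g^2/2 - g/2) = (4*g^2 + 21*g + 5)/(2*(2*g^2 - g - 1))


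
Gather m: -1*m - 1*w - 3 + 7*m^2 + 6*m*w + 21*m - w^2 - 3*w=7*m^2 + m*(6*w + 20) - w^2 - 4*w - 3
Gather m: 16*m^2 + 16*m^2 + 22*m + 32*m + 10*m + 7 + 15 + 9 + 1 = 32*m^2 + 64*m + 32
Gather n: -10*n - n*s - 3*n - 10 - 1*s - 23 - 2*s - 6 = n*(-s - 13) - 3*s - 39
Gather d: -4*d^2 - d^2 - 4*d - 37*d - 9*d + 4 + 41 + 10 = -5*d^2 - 50*d + 55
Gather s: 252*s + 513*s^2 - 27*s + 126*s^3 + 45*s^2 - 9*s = 126*s^3 + 558*s^2 + 216*s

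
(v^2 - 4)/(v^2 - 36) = (v^2 - 4)/(v^2 - 36)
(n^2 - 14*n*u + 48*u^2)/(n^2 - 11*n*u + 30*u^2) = (-n + 8*u)/(-n + 5*u)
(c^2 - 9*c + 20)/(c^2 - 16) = (c - 5)/(c + 4)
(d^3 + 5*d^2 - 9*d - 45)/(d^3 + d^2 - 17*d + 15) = (d + 3)/(d - 1)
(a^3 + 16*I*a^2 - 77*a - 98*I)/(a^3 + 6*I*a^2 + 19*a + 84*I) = (a^2 + 9*I*a - 14)/(a^2 - I*a + 12)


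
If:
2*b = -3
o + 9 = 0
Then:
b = -3/2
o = -9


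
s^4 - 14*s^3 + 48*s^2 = s^2*(s - 8)*(s - 6)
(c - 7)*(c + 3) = c^2 - 4*c - 21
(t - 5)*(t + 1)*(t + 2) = t^3 - 2*t^2 - 13*t - 10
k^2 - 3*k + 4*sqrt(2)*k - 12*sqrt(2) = (k - 3)*(k + 4*sqrt(2))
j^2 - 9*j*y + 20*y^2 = (j - 5*y)*(j - 4*y)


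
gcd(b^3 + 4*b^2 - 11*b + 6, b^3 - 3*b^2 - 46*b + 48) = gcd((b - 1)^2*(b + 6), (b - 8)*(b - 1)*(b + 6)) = b^2 + 5*b - 6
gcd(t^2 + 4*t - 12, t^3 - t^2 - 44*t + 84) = t - 2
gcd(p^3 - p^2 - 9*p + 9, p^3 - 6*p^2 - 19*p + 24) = p^2 + 2*p - 3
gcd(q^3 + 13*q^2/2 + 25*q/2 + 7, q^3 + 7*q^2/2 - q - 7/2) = q^2 + 9*q/2 + 7/2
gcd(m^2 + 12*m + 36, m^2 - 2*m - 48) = m + 6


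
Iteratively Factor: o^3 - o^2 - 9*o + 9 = (o + 3)*(o^2 - 4*o + 3) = (o - 1)*(o + 3)*(o - 3)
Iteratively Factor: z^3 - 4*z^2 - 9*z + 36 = (z + 3)*(z^2 - 7*z + 12) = (z - 4)*(z + 3)*(z - 3)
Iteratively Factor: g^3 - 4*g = (g - 2)*(g^2 + 2*g) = g*(g - 2)*(g + 2)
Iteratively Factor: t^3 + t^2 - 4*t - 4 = (t + 2)*(t^2 - t - 2) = (t + 1)*(t + 2)*(t - 2)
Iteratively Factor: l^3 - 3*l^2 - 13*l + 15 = (l + 3)*(l^2 - 6*l + 5) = (l - 1)*(l + 3)*(l - 5)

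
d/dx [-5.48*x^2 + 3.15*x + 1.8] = 3.15 - 10.96*x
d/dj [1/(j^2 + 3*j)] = (-2*j - 3)/(j^2*(j + 3)^2)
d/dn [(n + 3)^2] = 2*n + 6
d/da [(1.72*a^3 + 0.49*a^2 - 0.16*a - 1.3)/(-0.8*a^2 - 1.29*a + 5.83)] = (-1.376*a^4 - 4.4376*a^3 + 29.3227*a^2 + 3.6334*a - 2.6098)/(0.64*a^4 + 2.064*a^3 - 7.6639*a^2 - 15.0414*a + 33.9889)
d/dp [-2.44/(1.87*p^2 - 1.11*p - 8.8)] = (9.1256*p - 2.7084)/(-1.87*p^2 + 1.11*p + 8.8)^2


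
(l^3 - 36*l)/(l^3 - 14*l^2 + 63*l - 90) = l*(l + 6)/(l^2 - 8*l + 15)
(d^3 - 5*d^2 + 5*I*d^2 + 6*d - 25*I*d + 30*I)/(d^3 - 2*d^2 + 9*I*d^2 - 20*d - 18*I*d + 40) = (d - 3)/(d + 4*I)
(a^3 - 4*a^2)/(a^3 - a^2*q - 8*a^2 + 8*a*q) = a*(a - 4)/(a^2 - a*q - 8*a + 8*q)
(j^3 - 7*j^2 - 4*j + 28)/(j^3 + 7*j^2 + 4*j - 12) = (j^2 - 9*j + 14)/(j^2 + 5*j - 6)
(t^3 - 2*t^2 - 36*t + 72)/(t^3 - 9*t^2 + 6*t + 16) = (t^2 - 36)/(t^2 - 7*t - 8)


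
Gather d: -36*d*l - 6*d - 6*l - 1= d*(-36*l - 6) - 6*l - 1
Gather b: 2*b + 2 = 2*b + 2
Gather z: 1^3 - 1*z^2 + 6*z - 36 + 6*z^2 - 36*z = 5*z^2 - 30*z - 35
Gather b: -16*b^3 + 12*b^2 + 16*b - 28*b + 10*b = -16*b^3 + 12*b^2 - 2*b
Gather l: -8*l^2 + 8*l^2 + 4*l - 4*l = 0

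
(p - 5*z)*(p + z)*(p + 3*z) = p^3 - p^2*z - 17*p*z^2 - 15*z^3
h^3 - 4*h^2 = h^2*(h - 4)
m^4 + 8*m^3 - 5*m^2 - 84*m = m*(m - 3)*(m + 4)*(m + 7)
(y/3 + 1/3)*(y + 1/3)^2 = y^3/3 + 5*y^2/9 + 7*y/27 + 1/27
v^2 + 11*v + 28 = (v + 4)*(v + 7)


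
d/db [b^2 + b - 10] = 2*b + 1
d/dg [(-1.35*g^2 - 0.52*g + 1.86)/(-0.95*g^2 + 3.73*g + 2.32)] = (-5.5295*g^2 - 2.73*g - 8.1442)/(0.9025*g^4 - 7.087*g^3 + 9.5049*g^2 + 17.3072*g + 5.3824)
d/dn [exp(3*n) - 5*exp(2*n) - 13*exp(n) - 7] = (3*exp(2*n) - 10*exp(n) - 13)*exp(n)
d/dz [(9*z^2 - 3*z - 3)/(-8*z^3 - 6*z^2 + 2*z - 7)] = 3*(24*z^4 - 16*z^3 - 24*z^2 - 54*z + 9)/(64*z^6 + 96*z^5 + 4*z^4 + 88*z^3 + 88*z^2 - 28*z + 49)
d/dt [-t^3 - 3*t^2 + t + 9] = -3*t^2 - 6*t + 1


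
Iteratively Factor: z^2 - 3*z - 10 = (z + 2)*(z - 5)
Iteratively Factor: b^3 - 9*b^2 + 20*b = (b)*(b^2 - 9*b + 20) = b*(b - 5)*(b - 4)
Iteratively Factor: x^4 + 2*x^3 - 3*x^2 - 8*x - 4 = (x + 2)*(x^3 - 3*x - 2) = (x + 1)*(x + 2)*(x^2 - x - 2) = (x + 1)^2*(x + 2)*(x - 2)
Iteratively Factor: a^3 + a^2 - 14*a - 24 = (a - 4)*(a^2 + 5*a + 6) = (a - 4)*(a + 2)*(a + 3)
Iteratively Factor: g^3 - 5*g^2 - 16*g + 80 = (g + 4)*(g^2 - 9*g + 20) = (g - 5)*(g + 4)*(g - 4)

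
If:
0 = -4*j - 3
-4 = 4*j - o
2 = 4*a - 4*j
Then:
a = -1/4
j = -3/4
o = 1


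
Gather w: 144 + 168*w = 168*w + 144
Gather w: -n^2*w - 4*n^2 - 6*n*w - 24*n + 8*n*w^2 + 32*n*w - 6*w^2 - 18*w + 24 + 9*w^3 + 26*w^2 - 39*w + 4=-4*n^2 - 24*n + 9*w^3 + w^2*(8*n + 20) + w*(-n^2 + 26*n - 57) + 28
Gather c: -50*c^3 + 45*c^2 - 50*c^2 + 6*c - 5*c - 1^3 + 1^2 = -50*c^3 - 5*c^2 + c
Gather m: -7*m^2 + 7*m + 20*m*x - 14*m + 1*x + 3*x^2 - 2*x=-7*m^2 + m*(20*x - 7) + 3*x^2 - x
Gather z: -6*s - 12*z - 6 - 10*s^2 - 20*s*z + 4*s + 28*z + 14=-10*s^2 - 2*s + z*(16 - 20*s) + 8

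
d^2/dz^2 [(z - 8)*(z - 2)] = 2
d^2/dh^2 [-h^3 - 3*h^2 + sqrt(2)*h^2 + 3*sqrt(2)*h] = -6*h - 6 + 2*sqrt(2)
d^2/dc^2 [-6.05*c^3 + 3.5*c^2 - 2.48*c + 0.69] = 7.0 - 36.3*c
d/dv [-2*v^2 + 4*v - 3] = 4 - 4*v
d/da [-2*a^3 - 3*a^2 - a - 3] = -6*a^2 - 6*a - 1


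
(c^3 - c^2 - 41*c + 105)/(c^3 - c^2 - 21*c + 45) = (c^2 + 2*c - 35)/(c^2 + 2*c - 15)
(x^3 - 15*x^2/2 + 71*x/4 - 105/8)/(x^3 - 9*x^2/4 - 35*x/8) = (4*x^2 - 16*x + 15)/(x*(4*x + 5))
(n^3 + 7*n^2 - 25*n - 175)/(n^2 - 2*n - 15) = (n^2 + 12*n + 35)/(n + 3)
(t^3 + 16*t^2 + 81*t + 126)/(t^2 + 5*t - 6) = (t^2 + 10*t + 21)/(t - 1)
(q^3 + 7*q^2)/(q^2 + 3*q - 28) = q^2/(q - 4)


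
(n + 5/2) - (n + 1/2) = 2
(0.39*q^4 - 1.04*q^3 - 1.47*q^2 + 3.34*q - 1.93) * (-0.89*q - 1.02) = -0.3471*q^5 + 0.5278*q^4 + 2.3691*q^3 - 1.4732*q^2 - 1.6891*q + 1.9686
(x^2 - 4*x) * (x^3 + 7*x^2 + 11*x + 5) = x^5 + 3*x^4 - 17*x^3 - 39*x^2 - 20*x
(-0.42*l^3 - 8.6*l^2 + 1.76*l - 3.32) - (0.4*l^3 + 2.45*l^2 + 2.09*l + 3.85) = -0.82*l^3 - 11.05*l^2 - 0.33*l - 7.17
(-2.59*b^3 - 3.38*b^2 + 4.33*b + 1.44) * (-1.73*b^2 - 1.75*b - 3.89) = 4.4807*b^5 + 10.3799*b^4 + 8.4992*b^3 + 3.0795*b^2 - 19.3637*b - 5.6016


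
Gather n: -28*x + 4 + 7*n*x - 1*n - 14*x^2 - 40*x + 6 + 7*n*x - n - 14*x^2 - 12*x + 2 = n*(14*x - 2) - 28*x^2 - 80*x + 12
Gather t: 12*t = 12*t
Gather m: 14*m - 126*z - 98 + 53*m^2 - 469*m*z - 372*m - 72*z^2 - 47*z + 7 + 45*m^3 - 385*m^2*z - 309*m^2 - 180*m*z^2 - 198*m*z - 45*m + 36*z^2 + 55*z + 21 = 45*m^3 + m^2*(-385*z - 256) + m*(-180*z^2 - 667*z - 403) - 36*z^2 - 118*z - 70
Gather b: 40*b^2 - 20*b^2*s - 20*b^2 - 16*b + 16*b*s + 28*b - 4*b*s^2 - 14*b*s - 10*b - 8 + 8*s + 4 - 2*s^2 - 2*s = b^2*(20 - 20*s) + b*(-4*s^2 + 2*s + 2) - 2*s^2 + 6*s - 4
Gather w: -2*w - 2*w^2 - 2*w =-2*w^2 - 4*w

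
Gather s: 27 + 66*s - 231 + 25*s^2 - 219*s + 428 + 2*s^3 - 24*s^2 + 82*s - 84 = 2*s^3 + s^2 - 71*s + 140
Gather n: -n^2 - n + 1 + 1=-n^2 - n + 2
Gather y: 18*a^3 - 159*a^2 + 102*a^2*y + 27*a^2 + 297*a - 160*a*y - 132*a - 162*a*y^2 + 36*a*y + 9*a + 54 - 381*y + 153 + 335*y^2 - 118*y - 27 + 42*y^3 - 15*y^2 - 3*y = 18*a^3 - 132*a^2 + 174*a + 42*y^3 + y^2*(320 - 162*a) + y*(102*a^2 - 124*a - 502) + 180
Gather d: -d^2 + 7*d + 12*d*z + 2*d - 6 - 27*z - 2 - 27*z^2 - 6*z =-d^2 + d*(12*z + 9) - 27*z^2 - 33*z - 8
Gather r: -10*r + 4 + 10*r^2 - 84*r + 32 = 10*r^2 - 94*r + 36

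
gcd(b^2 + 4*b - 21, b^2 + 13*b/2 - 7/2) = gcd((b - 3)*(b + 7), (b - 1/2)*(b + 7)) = b + 7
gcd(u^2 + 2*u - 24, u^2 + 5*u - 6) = u + 6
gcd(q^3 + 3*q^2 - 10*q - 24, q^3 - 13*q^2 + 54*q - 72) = q - 3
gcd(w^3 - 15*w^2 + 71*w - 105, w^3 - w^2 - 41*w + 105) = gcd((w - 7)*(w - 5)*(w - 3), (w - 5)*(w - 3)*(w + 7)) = w^2 - 8*w + 15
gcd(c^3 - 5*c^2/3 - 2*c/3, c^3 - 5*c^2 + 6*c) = c^2 - 2*c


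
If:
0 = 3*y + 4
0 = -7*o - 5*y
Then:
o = 20/21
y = -4/3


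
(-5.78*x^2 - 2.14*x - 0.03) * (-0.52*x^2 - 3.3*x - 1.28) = 3.0056*x^4 + 20.1868*x^3 + 14.476*x^2 + 2.8382*x + 0.0384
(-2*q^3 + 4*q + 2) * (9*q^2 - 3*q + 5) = -18*q^5 + 6*q^4 + 26*q^3 + 6*q^2 + 14*q + 10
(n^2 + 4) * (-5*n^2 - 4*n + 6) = -5*n^4 - 4*n^3 - 14*n^2 - 16*n + 24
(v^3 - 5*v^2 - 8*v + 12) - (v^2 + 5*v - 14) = v^3 - 6*v^2 - 13*v + 26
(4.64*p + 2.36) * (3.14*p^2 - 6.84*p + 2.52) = 14.5696*p^3 - 24.3272*p^2 - 4.4496*p + 5.9472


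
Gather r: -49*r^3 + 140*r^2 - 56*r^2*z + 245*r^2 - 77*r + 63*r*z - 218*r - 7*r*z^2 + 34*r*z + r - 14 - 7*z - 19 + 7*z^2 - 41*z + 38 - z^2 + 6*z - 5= -49*r^3 + r^2*(385 - 56*z) + r*(-7*z^2 + 97*z - 294) + 6*z^2 - 42*z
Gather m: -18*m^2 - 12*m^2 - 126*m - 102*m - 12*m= -30*m^2 - 240*m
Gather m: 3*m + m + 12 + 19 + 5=4*m + 36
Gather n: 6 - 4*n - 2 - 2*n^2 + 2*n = -2*n^2 - 2*n + 4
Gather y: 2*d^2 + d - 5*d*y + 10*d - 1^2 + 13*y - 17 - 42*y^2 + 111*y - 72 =2*d^2 + 11*d - 42*y^2 + y*(124 - 5*d) - 90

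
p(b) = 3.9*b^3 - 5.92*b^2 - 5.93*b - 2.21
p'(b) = 11.7*b^2 - 11.84*b - 5.93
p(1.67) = -10.46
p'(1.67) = 6.93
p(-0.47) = -1.14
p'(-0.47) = 2.22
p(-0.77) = -2.93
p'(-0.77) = 10.12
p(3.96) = 123.66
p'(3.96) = 130.66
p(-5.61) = -843.84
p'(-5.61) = 428.72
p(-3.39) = -202.08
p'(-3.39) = 168.67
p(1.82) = -9.10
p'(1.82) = 11.28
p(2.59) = 10.48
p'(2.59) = 41.89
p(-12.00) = -7522.73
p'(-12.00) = 1820.95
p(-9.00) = -3271.46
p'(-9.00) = 1048.33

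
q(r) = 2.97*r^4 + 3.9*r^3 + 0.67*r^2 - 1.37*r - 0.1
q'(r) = 11.88*r^3 + 11.7*r^2 + 1.34*r - 1.37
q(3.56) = 656.52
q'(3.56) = 687.68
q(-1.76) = 11.62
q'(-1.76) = -32.25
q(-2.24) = 37.27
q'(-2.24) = -79.19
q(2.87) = 295.19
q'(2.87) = 379.69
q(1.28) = 15.40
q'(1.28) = 44.43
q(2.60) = 205.14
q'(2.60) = 290.01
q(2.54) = 188.27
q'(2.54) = 272.20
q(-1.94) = 18.67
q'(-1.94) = -46.68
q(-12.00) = 54959.54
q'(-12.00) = -18861.29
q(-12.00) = 54959.54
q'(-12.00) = -18861.29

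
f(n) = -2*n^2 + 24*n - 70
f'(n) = 24 - 4*n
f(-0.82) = -91.02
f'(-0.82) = 27.28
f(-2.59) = -145.58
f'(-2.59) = 34.36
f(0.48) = -58.94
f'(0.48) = 22.08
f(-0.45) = -81.20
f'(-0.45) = 25.80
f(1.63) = -36.19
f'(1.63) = 17.48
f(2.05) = -29.20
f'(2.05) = 15.80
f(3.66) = -8.95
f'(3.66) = 9.36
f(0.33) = -62.30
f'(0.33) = 22.68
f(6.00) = 2.00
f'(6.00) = 0.00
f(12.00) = -70.00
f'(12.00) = -24.00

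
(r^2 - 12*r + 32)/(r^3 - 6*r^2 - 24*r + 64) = (r - 4)/(r^2 + 2*r - 8)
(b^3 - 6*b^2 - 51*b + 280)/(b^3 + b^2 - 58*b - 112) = (b - 5)/(b + 2)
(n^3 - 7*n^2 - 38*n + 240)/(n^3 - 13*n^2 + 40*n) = (n + 6)/n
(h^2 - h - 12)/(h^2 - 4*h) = (h + 3)/h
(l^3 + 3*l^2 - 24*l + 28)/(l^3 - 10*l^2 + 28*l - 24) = (l + 7)/(l - 6)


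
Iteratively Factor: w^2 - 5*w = (w)*(w - 5)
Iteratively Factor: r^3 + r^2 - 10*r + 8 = (r - 1)*(r^2 + 2*r - 8) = (r - 2)*(r - 1)*(r + 4)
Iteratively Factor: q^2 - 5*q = (q)*(q - 5)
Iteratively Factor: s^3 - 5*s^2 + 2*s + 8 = (s + 1)*(s^2 - 6*s + 8) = (s - 4)*(s + 1)*(s - 2)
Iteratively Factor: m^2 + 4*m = (m + 4)*(m)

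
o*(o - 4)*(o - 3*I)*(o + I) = o^4 - 4*o^3 - 2*I*o^3 + 3*o^2 + 8*I*o^2 - 12*o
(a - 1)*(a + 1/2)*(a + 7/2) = a^3 + 3*a^2 - 9*a/4 - 7/4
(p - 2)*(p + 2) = p^2 - 4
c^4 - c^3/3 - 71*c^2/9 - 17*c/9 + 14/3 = (c - 3)*(c - 2/3)*(c + 1)*(c + 7/3)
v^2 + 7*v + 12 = (v + 3)*(v + 4)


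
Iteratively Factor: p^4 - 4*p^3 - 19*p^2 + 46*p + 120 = (p - 4)*(p^3 - 19*p - 30) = (p - 5)*(p - 4)*(p^2 + 5*p + 6) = (p - 5)*(p - 4)*(p + 3)*(p + 2)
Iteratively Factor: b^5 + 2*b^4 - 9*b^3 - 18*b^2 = (b - 3)*(b^4 + 5*b^3 + 6*b^2) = (b - 3)*(b + 3)*(b^3 + 2*b^2) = b*(b - 3)*(b + 3)*(b^2 + 2*b) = b*(b - 3)*(b + 2)*(b + 3)*(b)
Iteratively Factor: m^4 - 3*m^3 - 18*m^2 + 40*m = (m - 5)*(m^3 + 2*m^2 - 8*m) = (m - 5)*(m - 2)*(m^2 + 4*m) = m*(m - 5)*(m - 2)*(m + 4)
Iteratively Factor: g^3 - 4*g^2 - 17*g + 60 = (g - 3)*(g^2 - g - 20) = (g - 3)*(g + 4)*(g - 5)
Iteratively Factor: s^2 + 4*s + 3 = (s + 3)*(s + 1)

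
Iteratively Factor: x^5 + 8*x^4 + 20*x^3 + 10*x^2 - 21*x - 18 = (x + 2)*(x^4 + 6*x^3 + 8*x^2 - 6*x - 9) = (x - 1)*(x + 2)*(x^3 + 7*x^2 + 15*x + 9) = (x - 1)*(x + 2)*(x + 3)*(x^2 + 4*x + 3) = (x - 1)*(x + 2)*(x + 3)^2*(x + 1)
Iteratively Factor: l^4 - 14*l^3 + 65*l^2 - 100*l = (l - 5)*(l^3 - 9*l^2 + 20*l) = l*(l - 5)*(l^2 - 9*l + 20) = l*(l - 5)^2*(l - 4)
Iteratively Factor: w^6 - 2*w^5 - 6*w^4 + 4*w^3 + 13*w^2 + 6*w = (w + 1)*(w^5 - 3*w^4 - 3*w^3 + 7*w^2 + 6*w) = (w - 3)*(w + 1)*(w^4 - 3*w^2 - 2*w) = (w - 3)*(w - 2)*(w + 1)*(w^3 + 2*w^2 + w) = w*(w - 3)*(w - 2)*(w + 1)*(w^2 + 2*w + 1) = w*(w - 3)*(w - 2)*(w + 1)^2*(w + 1)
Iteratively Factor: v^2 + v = (v)*(v + 1)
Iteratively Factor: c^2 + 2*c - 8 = (c - 2)*(c + 4)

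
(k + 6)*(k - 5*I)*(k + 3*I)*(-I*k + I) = -I*k^4 - 2*k^3 - 5*I*k^3 - 10*k^2 - 9*I*k^2 + 12*k - 75*I*k + 90*I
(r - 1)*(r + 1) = r^2 - 1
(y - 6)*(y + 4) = y^2 - 2*y - 24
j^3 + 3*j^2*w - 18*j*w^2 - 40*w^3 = (j - 4*w)*(j + 2*w)*(j + 5*w)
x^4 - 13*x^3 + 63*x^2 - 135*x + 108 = (x - 4)*(x - 3)^3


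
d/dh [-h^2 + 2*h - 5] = 2 - 2*h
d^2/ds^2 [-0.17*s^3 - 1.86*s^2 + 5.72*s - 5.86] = -1.02*s - 3.72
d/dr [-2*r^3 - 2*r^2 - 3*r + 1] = -6*r^2 - 4*r - 3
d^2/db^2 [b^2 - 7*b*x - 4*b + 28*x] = 2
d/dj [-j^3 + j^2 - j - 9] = -3*j^2 + 2*j - 1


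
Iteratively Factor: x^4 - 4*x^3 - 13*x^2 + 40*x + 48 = (x + 1)*(x^3 - 5*x^2 - 8*x + 48) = (x - 4)*(x + 1)*(x^2 - x - 12) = (x - 4)*(x + 1)*(x + 3)*(x - 4)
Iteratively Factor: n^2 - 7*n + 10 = (n - 2)*(n - 5)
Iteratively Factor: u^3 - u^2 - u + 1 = (u - 1)*(u^2 - 1) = (u - 1)^2*(u + 1)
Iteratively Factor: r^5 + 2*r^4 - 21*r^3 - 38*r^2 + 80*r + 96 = (r - 2)*(r^4 + 4*r^3 - 13*r^2 - 64*r - 48) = (r - 2)*(r + 1)*(r^3 + 3*r^2 - 16*r - 48) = (r - 2)*(r + 1)*(r + 3)*(r^2 - 16) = (r - 2)*(r + 1)*(r + 3)*(r + 4)*(r - 4)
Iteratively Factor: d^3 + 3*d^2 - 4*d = (d)*(d^2 + 3*d - 4) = d*(d + 4)*(d - 1)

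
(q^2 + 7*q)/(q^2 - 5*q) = (q + 7)/(q - 5)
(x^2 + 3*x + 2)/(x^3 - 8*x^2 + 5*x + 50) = (x + 1)/(x^2 - 10*x + 25)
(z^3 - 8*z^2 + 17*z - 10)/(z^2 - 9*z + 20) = (z^2 - 3*z + 2)/(z - 4)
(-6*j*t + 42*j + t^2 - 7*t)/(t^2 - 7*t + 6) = (-6*j*t + 42*j + t^2 - 7*t)/(t^2 - 7*t + 6)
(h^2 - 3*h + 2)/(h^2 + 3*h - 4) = (h - 2)/(h + 4)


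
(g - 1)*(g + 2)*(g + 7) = g^3 + 8*g^2 + 5*g - 14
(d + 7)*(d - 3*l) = d^2 - 3*d*l + 7*d - 21*l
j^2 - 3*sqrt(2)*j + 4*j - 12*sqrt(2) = (j + 4)*(j - 3*sqrt(2))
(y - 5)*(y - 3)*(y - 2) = y^3 - 10*y^2 + 31*y - 30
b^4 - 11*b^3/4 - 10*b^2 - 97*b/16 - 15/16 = (b - 5)*(b + 1/4)*(b + 1/2)*(b + 3/2)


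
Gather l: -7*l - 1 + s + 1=-7*l + s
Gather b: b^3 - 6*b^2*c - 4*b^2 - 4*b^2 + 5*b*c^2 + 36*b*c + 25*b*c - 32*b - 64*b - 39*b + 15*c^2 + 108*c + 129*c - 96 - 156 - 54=b^3 + b^2*(-6*c - 8) + b*(5*c^2 + 61*c - 135) + 15*c^2 + 237*c - 306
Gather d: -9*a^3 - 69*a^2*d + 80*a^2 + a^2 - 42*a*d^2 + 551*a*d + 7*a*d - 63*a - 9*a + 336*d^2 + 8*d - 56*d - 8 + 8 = -9*a^3 + 81*a^2 - 72*a + d^2*(336 - 42*a) + d*(-69*a^2 + 558*a - 48)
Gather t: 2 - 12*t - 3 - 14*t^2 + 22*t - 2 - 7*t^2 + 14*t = -21*t^2 + 24*t - 3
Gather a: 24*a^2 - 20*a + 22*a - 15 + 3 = 24*a^2 + 2*a - 12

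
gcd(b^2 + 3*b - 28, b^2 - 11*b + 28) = b - 4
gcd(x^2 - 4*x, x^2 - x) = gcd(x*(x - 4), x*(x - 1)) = x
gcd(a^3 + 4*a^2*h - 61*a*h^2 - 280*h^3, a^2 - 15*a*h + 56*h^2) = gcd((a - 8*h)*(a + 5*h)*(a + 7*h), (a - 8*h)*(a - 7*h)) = a - 8*h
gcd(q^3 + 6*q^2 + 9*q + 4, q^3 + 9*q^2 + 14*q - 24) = q + 4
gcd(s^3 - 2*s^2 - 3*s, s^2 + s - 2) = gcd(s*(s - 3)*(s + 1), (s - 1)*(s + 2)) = 1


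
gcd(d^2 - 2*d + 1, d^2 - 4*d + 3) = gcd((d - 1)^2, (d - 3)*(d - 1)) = d - 1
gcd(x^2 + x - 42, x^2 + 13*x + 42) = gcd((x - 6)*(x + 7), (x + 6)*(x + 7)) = x + 7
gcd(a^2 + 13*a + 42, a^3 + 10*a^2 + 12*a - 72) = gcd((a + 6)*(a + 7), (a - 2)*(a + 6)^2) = a + 6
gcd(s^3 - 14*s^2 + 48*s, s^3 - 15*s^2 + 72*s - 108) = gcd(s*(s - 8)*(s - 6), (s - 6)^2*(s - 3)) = s - 6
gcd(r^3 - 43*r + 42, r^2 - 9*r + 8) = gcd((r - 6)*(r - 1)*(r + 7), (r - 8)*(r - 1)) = r - 1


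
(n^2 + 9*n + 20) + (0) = n^2 + 9*n + 20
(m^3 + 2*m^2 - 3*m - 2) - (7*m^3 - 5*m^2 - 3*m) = -6*m^3 + 7*m^2 - 2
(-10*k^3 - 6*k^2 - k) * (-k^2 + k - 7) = 10*k^5 - 4*k^4 + 65*k^3 + 41*k^2 + 7*k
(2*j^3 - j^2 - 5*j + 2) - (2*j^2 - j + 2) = 2*j^3 - 3*j^2 - 4*j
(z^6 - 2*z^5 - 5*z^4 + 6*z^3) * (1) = z^6 - 2*z^5 - 5*z^4 + 6*z^3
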